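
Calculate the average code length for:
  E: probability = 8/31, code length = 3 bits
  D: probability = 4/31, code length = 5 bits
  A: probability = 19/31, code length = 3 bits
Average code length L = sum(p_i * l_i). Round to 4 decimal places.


Weighted contributions p_i * l_i:
  E: (8/31) * 3 = 24/31
  D: (4/31) * 5 = 20/31
  A: (19/31) * 3 = 57/31
Sum = (24 + 20 + 57)/31 = 101/31

L = 101/31 = 3.2581 bits/symbol


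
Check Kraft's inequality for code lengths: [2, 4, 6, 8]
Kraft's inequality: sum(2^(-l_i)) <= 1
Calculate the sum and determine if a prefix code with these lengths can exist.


Sum = 2^(-2) + 2^(-4) + 2^(-6) + 2^(-8)
    = 0.25 + 0.0625 + 0.015625 + 0.00390625
    = 85/256 = 0.33203125
Since 0.33203125 <= 1, Kraft's inequality IS satisfied.
A prefix code with these lengths CAN exist.

Kraft sum = 0.33203125. Satisfied.


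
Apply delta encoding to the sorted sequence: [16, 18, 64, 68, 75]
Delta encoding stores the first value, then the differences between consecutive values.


First value: 16
Deltas:
  18 - 16 = 2
  64 - 18 = 46
  68 - 64 = 4
  75 - 68 = 7


Delta encoded: [16, 2, 46, 4, 7]


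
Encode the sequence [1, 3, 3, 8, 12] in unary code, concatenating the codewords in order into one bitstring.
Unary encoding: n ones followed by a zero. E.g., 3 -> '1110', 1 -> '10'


Encode each number as n ones followed by a terminating 0:
  1 -> 10 (2 bits)
  3 -> 1110 (4 bits)
  3 -> 1110 (4 bits)
  8 -> 111111110 (9 bits)
  12 -> 1111111111110 (13 bits)
Total length = 2 + 4 + 4 + 9 + 13 = 32 bits.

Unary([1, 3, 3, 8, 12]) = 10111011101111111101111111111110 (32 bits)


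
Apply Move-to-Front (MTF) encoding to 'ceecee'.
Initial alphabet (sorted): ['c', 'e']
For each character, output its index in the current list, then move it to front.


MTF encoding:
'c': index 0 in ['c', 'e'] -> ['c', 'e']
'e': index 1 in ['c', 'e'] -> ['e', 'c']
'e': index 0 in ['e', 'c'] -> ['e', 'c']
'c': index 1 in ['e', 'c'] -> ['c', 'e']
'e': index 1 in ['c', 'e'] -> ['e', 'c']
'e': index 0 in ['e', 'c'] -> ['e', 'c']


Output: [0, 1, 0, 1, 1, 0]


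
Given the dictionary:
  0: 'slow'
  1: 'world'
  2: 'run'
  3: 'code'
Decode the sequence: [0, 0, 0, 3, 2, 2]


Look up each index in the dictionary:
  0 -> 'slow'
  0 -> 'slow'
  0 -> 'slow'
  3 -> 'code'
  2 -> 'run'
  2 -> 'run'

Decoded: "slow slow slow code run run"


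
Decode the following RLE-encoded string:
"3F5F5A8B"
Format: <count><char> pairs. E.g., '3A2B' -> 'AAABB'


Expanding each <count><char> pair:
  3F -> 'FFF'
  5F -> 'FFFFF'
  5A -> 'AAAAA'
  8B -> 'BBBBBBBB'

Decoded = FFFFFFFFAAAAABBBBBBBB


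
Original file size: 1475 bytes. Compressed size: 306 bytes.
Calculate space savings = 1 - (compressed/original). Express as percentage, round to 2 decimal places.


ratio = compressed/original = 306/1475 = 0.207458
savings = 1 - ratio = 1 - 0.207458 = 0.792542
as a percentage: 0.792542 * 100 = 79.25%

Space savings = 1 - 306/1475 = 79.25%


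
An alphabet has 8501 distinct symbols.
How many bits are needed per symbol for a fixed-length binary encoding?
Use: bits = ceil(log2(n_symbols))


log2(8501) = 13.0534
Bracket: 2^13 = 8192 < 8501 <= 2^14 = 16384
So ceil(log2(8501)) = 14

bits = ceil(log2(8501)) = ceil(13.0534) = 14 bits


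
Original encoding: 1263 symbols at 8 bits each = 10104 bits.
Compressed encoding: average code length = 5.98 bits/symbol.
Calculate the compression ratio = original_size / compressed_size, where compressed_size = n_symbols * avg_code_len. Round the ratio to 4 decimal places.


original_size = n_symbols * orig_bits = 1263 * 8 = 10104 bits
compressed_size = n_symbols * avg_code_len = 1263 * 5.98 = 7552.74 bits
ratio = original_size / compressed_size = 10104 / 7552.74 = 1.3378

Compression ratio = 1.3378


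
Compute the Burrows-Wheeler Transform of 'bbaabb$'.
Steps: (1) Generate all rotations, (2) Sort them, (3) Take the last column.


Rotations (sorted):
  0: $bbaabb -> last char: b
  1: aabb$bb -> last char: b
  2: abb$bba -> last char: a
  3: b$bbaab -> last char: b
  4: baabb$b -> last char: b
  5: bb$bbaa -> last char: a
  6: bbaabb$ -> last char: $


BWT = bbabba$


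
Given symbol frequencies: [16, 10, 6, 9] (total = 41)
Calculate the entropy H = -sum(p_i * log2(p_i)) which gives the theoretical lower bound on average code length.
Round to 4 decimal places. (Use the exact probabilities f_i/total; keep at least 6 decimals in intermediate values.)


Per-symbol terms -p_i * log2(p_i) with p_i = f_i/41:
  p = 16/41 = 0.390244: log2(p) = -1.357552, -p*log2(p) = 0.529776
  p = 10/41 = 0.243902: log2(p) = -2.035624, -p*log2(p) = 0.496494
  p = 6/41 = 0.146341: log2(p) = -2.772590, -p*log2(p) = 0.405745
  p = 9/41 = 0.219512: log2(p) = -2.187627, -p*log2(p) = 0.480211
H = 0.529776 + 0.496494 + 0.405745 + 0.480211 = 1.912226

H = 1.9122 bits/symbol


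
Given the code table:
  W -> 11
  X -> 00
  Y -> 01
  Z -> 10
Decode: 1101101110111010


Decoding:
11 -> W
01 -> Y
10 -> Z
11 -> W
10 -> Z
11 -> W
10 -> Z
10 -> Z


Result: WYZWZWZZ


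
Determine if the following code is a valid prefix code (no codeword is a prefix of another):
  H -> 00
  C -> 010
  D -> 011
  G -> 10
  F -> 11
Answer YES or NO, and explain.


Checking each pair (does one codeword prefix another?):
  H='00' vs C='010': no prefix
  H='00' vs D='011': no prefix
  H='00' vs G='10': no prefix
  H='00' vs F='11': no prefix
  C='010' vs H='00': no prefix
  C='010' vs D='011': no prefix
  C='010' vs G='10': no prefix
  C='010' vs F='11': no prefix
  D='011' vs H='00': no prefix
  D='011' vs C='010': no prefix
  D='011' vs G='10': no prefix
  D='011' vs F='11': no prefix
  G='10' vs H='00': no prefix
  G='10' vs C='010': no prefix
  G='10' vs D='011': no prefix
  G='10' vs F='11': no prefix
  F='11' vs H='00': no prefix
  F='11' vs C='010': no prefix
  F='11' vs D='011': no prefix
  F='11' vs G='10': no prefix
No violation found over all pairs.

YES -- this is a valid prefix code. No codeword is a prefix of any other codeword.


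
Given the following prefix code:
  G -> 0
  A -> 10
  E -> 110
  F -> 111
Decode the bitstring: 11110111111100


Decoding step by step:
Bits 111 -> F
Bits 10 -> A
Bits 111 -> F
Bits 111 -> F
Bits 10 -> A
Bits 0 -> G


Decoded message: FAFFAG


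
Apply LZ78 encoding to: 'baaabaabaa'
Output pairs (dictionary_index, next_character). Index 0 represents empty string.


LZ78 encoding steps:
Dictionary: {0: ''}
Step 1: w='' (idx 0), next='b' -> output (0, 'b'), add 'b' as idx 1
Step 2: w='' (idx 0), next='a' -> output (0, 'a'), add 'a' as idx 2
Step 3: w='a' (idx 2), next='a' -> output (2, 'a'), add 'aa' as idx 3
Step 4: w='b' (idx 1), next='a' -> output (1, 'a'), add 'ba' as idx 4
Step 5: w='a' (idx 2), next='b' -> output (2, 'b'), add 'ab' as idx 5
Step 6: w='aa' (idx 3), end of input -> output (3, '')


Encoded: [(0, 'b'), (0, 'a'), (2, 'a'), (1, 'a'), (2, 'b'), (3, '')]


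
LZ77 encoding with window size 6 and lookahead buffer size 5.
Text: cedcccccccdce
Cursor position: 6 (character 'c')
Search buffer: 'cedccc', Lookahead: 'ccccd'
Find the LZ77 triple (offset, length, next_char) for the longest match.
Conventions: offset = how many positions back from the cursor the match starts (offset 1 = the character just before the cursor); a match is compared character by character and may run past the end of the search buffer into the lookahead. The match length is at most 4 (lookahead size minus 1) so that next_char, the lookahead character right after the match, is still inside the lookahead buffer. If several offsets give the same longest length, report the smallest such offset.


Try each offset into the search buffer:
  offset=1 (pos 5, char 'c'): match length 4
  offset=2 (pos 4, char 'c'): match length 4
  offset=3 (pos 3, char 'c'): match length 4
  offset=4 (pos 2, char 'd'): match length 0
  offset=5 (pos 1, char 'e'): match length 0
  offset=6 (pos 0, char 'c'): match length 1
Longest match has length 4, found at offsets 1, 2, 3; take the smallest, offset 1.
next_char = character at position 6 + 4 = 10 -> 'd'

Best match: offset=1, length=4 (matching 'cccc' starting at position 5)
LZ77 triple: (1, 4, 'd')


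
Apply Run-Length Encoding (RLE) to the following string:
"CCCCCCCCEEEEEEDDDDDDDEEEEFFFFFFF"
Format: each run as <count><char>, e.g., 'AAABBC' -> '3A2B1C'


Scanning runs left to right:
  i=0: run of 'C' x 8 -> '8C'
  i=8: run of 'E' x 6 -> '6E'
  i=14: run of 'D' x 7 -> '7D'
  i=21: run of 'E' x 4 -> '4E'
  i=25: run of 'F' x 7 -> '7F'

RLE = 8C6E7D4E7F


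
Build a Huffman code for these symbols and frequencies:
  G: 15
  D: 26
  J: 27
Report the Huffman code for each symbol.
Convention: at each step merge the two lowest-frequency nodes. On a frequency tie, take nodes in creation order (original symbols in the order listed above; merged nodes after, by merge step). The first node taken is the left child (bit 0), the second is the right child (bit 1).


Huffman tree construction:
Step 1: Merge G(15) + D(26) = 41
Step 2: Merge J(27) + (G+D)(41) = 68
Read each symbol's code off the tree from the root (left child = 0, right child = 1).

Codes:
  G: 10 (length 2)
  D: 11 (length 2)
  J: 0 (length 1)
Average code length: 109/68 = 1.6029 bits/symbol


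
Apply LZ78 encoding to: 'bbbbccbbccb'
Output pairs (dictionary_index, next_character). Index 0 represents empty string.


LZ78 encoding steps:
Dictionary: {0: ''}
Step 1: w='' (idx 0), next='b' -> output (0, 'b'), add 'b' as idx 1
Step 2: w='b' (idx 1), next='b' -> output (1, 'b'), add 'bb' as idx 2
Step 3: w='b' (idx 1), next='c' -> output (1, 'c'), add 'bc' as idx 3
Step 4: w='' (idx 0), next='c' -> output (0, 'c'), add 'c' as idx 4
Step 5: w='bb' (idx 2), next='c' -> output (2, 'c'), add 'bbc' as idx 5
Step 6: w='c' (idx 4), next='b' -> output (4, 'b'), add 'cb' as idx 6


Encoded: [(0, 'b'), (1, 'b'), (1, 'c'), (0, 'c'), (2, 'c'), (4, 'b')]


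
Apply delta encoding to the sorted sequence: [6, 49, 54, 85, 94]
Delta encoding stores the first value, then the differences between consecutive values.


First value: 6
Deltas:
  49 - 6 = 43
  54 - 49 = 5
  85 - 54 = 31
  94 - 85 = 9


Delta encoded: [6, 43, 5, 31, 9]


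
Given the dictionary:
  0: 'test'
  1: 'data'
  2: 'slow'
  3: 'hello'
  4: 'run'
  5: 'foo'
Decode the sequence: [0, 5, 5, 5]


Look up each index in the dictionary:
  0 -> 'test'
  5 -> 'foo'
  5 -> 'foo'
  5 -> 'foo'

Decoded: "test foo foo foo"


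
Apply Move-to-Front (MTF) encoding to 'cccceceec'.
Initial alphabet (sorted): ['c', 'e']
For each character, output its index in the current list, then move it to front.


MTF encoding:
'c': index 0 in ['c', 'e'] -> ['c', 'e']
'c': index 0 in ['c', 'e'] -> ['c', 'e']
'c': index 0 in ['c', 'e'] -> ['c', 'e']
'c': index 0 in ['c', 'e'] -> ['c', 'e']
'e': index 1 in ['c', 'e'] -> ['e', 'c']
'c': index 1 in ['e', 'c'] -> ['c', 'e']
'e': index 1 in ['c', 'e'] -> ['e', 'c']
'e': index 0 in ['e', 'c'] -> ['e', 'c']
'c': index 1 in ['e', 'c'] -> ['c', 'e']


Output: [0, 0, 0, 0, 1, 1, 1, 0, 1]


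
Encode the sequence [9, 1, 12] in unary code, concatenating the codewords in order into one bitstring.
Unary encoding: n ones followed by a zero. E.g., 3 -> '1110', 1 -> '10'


Encode each number as n ones followed by a terminating 0:
  9 -> 1111111110 (10 bits)
  1 -> 10 (2 bits)
  12 -> 1111111111110 (13 bits)
Total length = 10 + 2 + 13 = 25 bits.

Unary([9, 1, 12]) = 1111111110101111111111110 (25 bits)


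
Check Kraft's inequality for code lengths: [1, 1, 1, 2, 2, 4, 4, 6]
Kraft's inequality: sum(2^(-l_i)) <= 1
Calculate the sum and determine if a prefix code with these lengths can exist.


Sum = 2^(-1) + 2^(-1) + 2^(-1) + 2^(-2) + 2^(-2) + 2^(-4) + 2^(-4) + 2^(-6)
    = 0.5 + 0.5 + 0.5 + 0.25 + 0.25 + 0.0625 + 0.0625 + 0.015625
    = 137/64 = 2.140625
Since 2.140625 > 1, Kraft's inequality is NOT satisfied.
A prefix code with these lengths CANNOT exist.

Kraft sum = 2.140625. Not satisfied.


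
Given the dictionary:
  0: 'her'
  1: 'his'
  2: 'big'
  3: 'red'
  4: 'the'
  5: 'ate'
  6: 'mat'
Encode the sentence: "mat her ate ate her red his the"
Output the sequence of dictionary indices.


Look up each word in the dictionary:
  'mat' -> 6
  'her' -> 0
  'ate' -> 5
  'ate' -> 5
  'her' -> 0
  'red' -> 3
  'his' -> 1
  'the' -> 4

Encoded: [6, 0, 5, 5, 0, 3, 1, 4]


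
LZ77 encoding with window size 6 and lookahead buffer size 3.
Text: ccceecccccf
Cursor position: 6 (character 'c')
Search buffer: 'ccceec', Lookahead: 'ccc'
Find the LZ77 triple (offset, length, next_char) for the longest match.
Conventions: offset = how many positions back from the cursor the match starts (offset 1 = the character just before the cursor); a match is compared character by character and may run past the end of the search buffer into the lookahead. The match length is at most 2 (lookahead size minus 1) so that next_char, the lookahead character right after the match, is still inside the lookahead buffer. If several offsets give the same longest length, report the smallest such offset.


Try each offset into the search buffer:
  offset=1 (pos 5, char 'c'): match length 2
  offset=2 (pos 4, char 'e'): match length 0
  offset=3 (pos 3, char 'e'): match length 0
  offset=4 (pos 2, char 'c'): match length 1
  offset=5 (pos 1, char 'c'): match length 2
  offset=6 (pos 0, char 'c'): match length 2
Longest match has length 2, found at offsets 1, 5, 6; take the smallest, offset 1.
next_char = character at position 6 + 2 = 8 -> 'c'

Best match: offset=1, length=2 (matching 'cc' starting at position 5)
LZ77 triple: (1, 2, 'c')


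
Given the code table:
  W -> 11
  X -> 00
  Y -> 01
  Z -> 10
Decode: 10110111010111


Decoding:
10 -> Z
11 -> W
01 -> Y
11 -> W
01 -> Y
01 -> Y
11 -> W


Result: ZWYWYYW


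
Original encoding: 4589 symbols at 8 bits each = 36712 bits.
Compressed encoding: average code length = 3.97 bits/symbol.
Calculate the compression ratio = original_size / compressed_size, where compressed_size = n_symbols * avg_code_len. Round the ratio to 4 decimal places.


original_size = n_symbols * orig_bits = 4589 * 8 = 36712 bits
compressed_size = n_symbols * avg_code_len = 4589 * 3.97 = 18218.33 bits
ratio = original_size / compressed_size = 36712 / 18218.33 = 2.0151

Compression ratio = 2.0151


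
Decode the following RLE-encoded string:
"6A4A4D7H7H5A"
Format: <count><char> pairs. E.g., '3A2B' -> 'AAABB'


Expanding each <count><char> pair:
  6A -> 'AAAAAA'
  4A -> 'AAAA'
  4D -> 'DDDD'
  7H -> 'HHHHHHH'
  7H -> 'HHHHHHH'
  5A -> 'AAAAA'

Decoded = AAAAAAAAAADDDDHHHHHHHHHHHHHHAAAAA


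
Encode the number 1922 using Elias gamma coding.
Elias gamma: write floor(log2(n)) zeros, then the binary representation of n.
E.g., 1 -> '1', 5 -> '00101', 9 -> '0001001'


num_bits = floor(log2(1922)) + 1 = 11
leading_zeros = num_bits - 1 = 10
binary(1922) = 11110000010

Elias gamma(1922) = '0000000000' + '11110000010' = 000000000011110000010 (21 bits)


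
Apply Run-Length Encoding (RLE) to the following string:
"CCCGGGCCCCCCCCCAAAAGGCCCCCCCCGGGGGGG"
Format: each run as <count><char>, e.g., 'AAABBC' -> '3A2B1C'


Scanning runs left to right:
  i=0: run of 'C' x 3 -> '3C'
  i=3: run of 'G' x 3 -> '3G'
  i=6: run of 'C' x 9 -> '9C'
  i=15: run of 'A' x 4 -> '4A'
  i=19: run of 'G' x 2 -> '2G'
  i=21: run of 'C' x 8 -> '8C'
  i=29: run of 'G' x 7 -> '7G'

RLE = 3C3G9C4A2G8C7G


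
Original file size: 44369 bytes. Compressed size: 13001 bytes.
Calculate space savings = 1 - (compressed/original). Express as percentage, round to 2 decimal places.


ratio = compressed/original = 13001/44369 = 0.29302
savings = 1 - ratio = 1 - 0.29302 = 0.70698
as a percentage: 0.70698 * 100 = 70.7%

Space savings = 1 - 13001/44369 = 70.7%


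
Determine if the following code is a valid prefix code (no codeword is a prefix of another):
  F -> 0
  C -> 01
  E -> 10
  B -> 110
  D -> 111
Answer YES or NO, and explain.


Checking each pair (does one codeword prefix another?):
  F='0' vs C='01': prefix -- VIOLATION

NO -- this is NOT a valid prefix code. F (0) is a prefix of C (01).


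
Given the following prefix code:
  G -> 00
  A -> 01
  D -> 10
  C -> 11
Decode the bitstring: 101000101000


Decoding step by step:
Bits 10 -> D
Bits 10 -> D
Bits 00 -> G
Bits 10 -> D
Bits 10 -> D
Bits 00 -> G


Decoded message: DDGDDG


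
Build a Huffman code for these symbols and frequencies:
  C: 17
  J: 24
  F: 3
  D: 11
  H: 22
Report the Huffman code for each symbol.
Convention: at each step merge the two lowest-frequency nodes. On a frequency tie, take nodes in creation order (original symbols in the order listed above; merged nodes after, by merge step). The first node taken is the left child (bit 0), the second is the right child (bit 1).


Huffman tree construction:
Step 1: Merge F(3) + D(11) = 14
Step 2: Merge (F+D)(14) + C(17) = 31
Step 3: Merge H(22) + J(24) = 46
Step 4: Merge ((F+D)+C)(31) + (H+J)(46) = 77
Read each symbol's code off the tree from the root (left child = 0, right child = 1).

Codes:
  C: 01 (length 2)
  J: 11 (length 2)
  F: 000 (length 3)
  D: 001 (length 3)
  H: 10 (length 2)
Average code length: 168/77 = 2.1818 bits/symbol


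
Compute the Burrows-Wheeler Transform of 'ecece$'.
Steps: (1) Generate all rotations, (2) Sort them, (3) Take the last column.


Rotations (sorted):
  0: $ecece -> last char: e
  1: ce$ece -> last char: e
  2: cece$e -> last char: e
  3: e$ecec -> last char: c
  4: ece$ec -> last char: c
  5: ecece$ -> last char: $


BWT = eeecc$


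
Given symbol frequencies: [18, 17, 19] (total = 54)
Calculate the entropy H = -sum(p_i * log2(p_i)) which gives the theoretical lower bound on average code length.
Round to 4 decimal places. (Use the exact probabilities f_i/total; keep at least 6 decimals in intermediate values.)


Per-symbol terms -p_i * log2(p_i) with p_i = f_i/54:
  p = 18/54 = 0.333333: log2(p) = -1.584963, -p*log2(p) = 0.528321
  p = 17/54 = 0.314815: log2(p) = -1.667425, -p*log2(p) = 0.524930
  p = 19/54 = 0.351852: log2(p) = -1.506960, -p*log2(p) = 0.530227
H = 0.528321 + 0.524930 + 0.530227 = 1.583478

H = 1.5835 bits/symbol


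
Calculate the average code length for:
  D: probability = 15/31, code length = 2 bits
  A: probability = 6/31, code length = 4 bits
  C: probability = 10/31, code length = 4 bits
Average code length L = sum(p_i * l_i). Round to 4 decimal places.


Weighted contributions p_i * l_i:
  D: (15/31) * 2 = 30/31
  A: (6/31) * 4 = 24/31
  C: (10/31) * 4 = 40/31
Sum = (30 + 24 + 40)/31 = 94/31

L = 94/31 = 3.0323 bits/symbol


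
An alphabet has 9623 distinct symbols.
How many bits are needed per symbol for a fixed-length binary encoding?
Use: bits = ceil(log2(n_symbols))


log2(9623) = 13.2323
Bracket: 2^13 = 8192 < 9623 <= 2^14 = 16384
So ceil(log2(9623)) = 14

bits = ceil(log2(9623)) = ceil(13.2323) = 14 bits


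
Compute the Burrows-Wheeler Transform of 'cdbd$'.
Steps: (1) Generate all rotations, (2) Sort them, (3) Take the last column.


Rotations (sorted):
  0: $cdbd -> last char: d
  1: bd$cd -> last char: d
  2: cdbd$ -> last char: $
  3: d$cdb -> last char: b
  4: dbd$c -> last char: c


BWT = dd$bc


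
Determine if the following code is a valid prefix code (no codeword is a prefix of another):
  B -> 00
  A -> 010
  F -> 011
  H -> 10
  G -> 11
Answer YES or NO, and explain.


Checking each pair (does one codeword prefix another?):
  B='00' vs A='010': no prefix
  B='00' vs F='011': no prefix
  B='00' vs H='10': no prefix
  B='00' vs G='11': no prefix
  A='010' vs B='00': no prefix
  A='010' vs F='011': no prefix
  A='010' vs H='10': no prefix
  A='010' vs G='11': no prefix
  F='011' vs B='00': no prefix
  F='011' vs A='010': no prefix
  F='011' vs H='10': no prefix
  F='011' vs G='11': no prefix
  H='10' vs B='00': no prefix
  H='10' vs A='010': no prefix
  H='10' vs F='011': no prefix
  H='10' vs G='11': no prefix
  G='11' vs B='00': no prefix
  G='11' vs A='010': no prefix
  G='11' vs F='011': no prefix
  G='11' vs H='10': no prefix
No violation found over all pairs.

YES -- this is a valid prefix code. No codeword is a prefix of any other codeword.


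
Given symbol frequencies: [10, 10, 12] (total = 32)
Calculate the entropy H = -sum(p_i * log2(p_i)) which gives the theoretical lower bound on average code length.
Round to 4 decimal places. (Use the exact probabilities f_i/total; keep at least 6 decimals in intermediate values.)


Per-symbol terms -p_i * log2(p_i) with p_i = f_i/32:
  p = 10/32 = 0.312500: log2(p) = -1.678072, -p*log2(p) = 0.524397
  p = 10/32 = 0.312500: log2(p) = -1.678072, -p*log2(p) = 0.524397
  p = 12/32 = 0.375000: log2(p) = -1.415037, -p*log2(p) = 0.530639
H = 0.524397 + 0.524397 + 0.530639 = 1.579433

H = 1.5794 bits/symbol


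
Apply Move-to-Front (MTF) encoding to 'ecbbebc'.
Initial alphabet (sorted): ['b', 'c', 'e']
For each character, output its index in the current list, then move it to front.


MTF encoding:
'e': index 2 in ['b', 'c', 'e'] -> ['e', 'b', 'c']
'c': index 2 in ['e', 'b', 'c'] -> ['c', 'e', 'b']
'b': index 2 in ['c', 'e', 'b'] -> ['b', 'c', 'e']
'b': index 0 in ['b', 'c', 'e'] -> ['b', 'c', 'e']
'e': index 2 in ['b', 'c', 'e'] -> ['e', 'b', 'c']
'b': index 1 in ['e', 'b', 'c'] -> ['b', 'e', 'c']
'c': index 2 in ['b', 'e', 'c'] -> ['c', 'b', 'e']


Output: [2, 2, 2, 0, 2, 1, 2]


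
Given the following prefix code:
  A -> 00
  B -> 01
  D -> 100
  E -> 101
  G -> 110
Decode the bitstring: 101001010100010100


Decoding step by step:
Bits 101 -> E
Bits 00 -> A
Bits 101 -> E
Bits 01 -> B
Bits 00 -> A
Bits 01 -> B
Bits 01 -> B
Bits 00 -> A


Decoded message: EAEBABBA


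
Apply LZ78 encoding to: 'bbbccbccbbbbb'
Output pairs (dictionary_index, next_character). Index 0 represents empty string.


LZ78 encoding steps:
Dictionary: {0: ''}
Step 1: w='' (idx 0), next='b' -> output (0, 'b'), add 'b' as idx 1
Step 2: w='b' (idx 1), next='b' -> output (1, 'b'), add 'bb' as idx 2
Step 3: w='' (idx 0), next='c' -> output (0, 'c'), add 'c' as idx 3
Step 4: w='c' (idx 3), next='b' -> output (3, 'b'), add 'cb' as idx 4
Step 5: w='c' (idx 3), next='c' -> output (3, 'c'), add 'cc' as idx 5
Step 6: w='bb' (idx 2), next='b' -> output (2, 'b'), add 'bbb' as idx 6
Step 7: w='bb' (idx 2), end of input -> output (2, '')


Encoded: [(0, 'b'), (1, 'b'), (0, 'c'), (3, 'b'), (3, 'c'), (2, 'b'), (2, '')]


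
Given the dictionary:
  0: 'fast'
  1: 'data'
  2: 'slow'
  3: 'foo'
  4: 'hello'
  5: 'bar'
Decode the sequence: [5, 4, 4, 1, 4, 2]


Look up each index in the dictionary:
  5 -> 'bar'
  4 -> 'hello'
  4 -> 'hello'
  1 -> 'data'
  4 -> 'hello'
  2 -> 'slow'

Decoded: "bar hello hello data hello slow"


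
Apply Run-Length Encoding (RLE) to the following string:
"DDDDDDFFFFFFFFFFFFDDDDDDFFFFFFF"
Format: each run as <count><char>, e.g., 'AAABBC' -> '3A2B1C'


Scanning runs left to right:
  i=0: run of 'D' x 6 -> '6D'
  i=6: run of 'F' x 12 -> '12F'
  i=18: run of 'D' x 6 -> '6D'
  i=24: run of 'F' x 7 -> '7F'

RLE = 6D12F6D7F


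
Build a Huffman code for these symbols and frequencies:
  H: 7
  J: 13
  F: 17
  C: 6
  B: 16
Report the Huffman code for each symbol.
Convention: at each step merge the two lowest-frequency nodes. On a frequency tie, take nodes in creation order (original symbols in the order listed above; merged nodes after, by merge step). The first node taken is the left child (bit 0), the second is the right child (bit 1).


Huffman tree construction:
Step 1: Merge C(6) + H(7) = 13
Step 2: Merge J(13) + (C+H)(13) = 26
Step 3: Merge B(16) + F(17) = 33
Step 4: Merge (J+(C+H))(26) + (B+F)(33) = 59
Read each symbol's code off the tree from the root (left child = 0, right child = 1).

Codes:
  H: 011 (length 3)
  J: 00 (length 2)
  F: 11 (length 2)
  C: 010 (length 3)
  B: 10 (length 2)
Average code length: 131/59 = 2.2203 bits/symbol


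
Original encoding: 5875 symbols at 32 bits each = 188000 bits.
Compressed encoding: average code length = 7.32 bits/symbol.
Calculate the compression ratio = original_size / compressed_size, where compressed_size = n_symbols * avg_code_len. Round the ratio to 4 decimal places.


original_size = n_symbols * orig_bits = 5875 * 32 = 188000 bits
compressed_size = n_symbols * avg_code_len = 5875 * 7.32 = 43005.0 bits
ratio = original_size / compressed_size = 188000 / 43005.0 = 4.3716

Compression ratio = 4.3716


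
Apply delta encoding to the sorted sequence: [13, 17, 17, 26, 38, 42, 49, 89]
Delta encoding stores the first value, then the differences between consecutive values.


First value: 13
Deltas:
  17 - 13 = 4
  17 - 17 = 0
  26 - 17 = 9
  38 - 26 = 12
  42 - 38 = 4
  49 - 42 = 7
  89 - 49 = 40


Delta encoded: [13, 4, 0, 9, 12, 4, 7, 40]


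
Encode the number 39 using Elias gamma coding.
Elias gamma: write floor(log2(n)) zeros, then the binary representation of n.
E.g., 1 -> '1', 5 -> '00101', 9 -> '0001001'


num_bits = floor(log2(39)) + 1 = 6
leading_zeros = num_bits - 1 = 5
binary(39) = 100111

Elias gamma(39) = '00000' + '100111' = 00000100111 (11 bits)


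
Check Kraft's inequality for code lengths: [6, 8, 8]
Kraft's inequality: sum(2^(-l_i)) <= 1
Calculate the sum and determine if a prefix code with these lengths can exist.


Sum = 2^(-6) + 2^(-8) + 2^(-8)
    = 0.015625 + 0.00390625 + 0.00390625
    = 6/256 = 0.0234375
Since 0.0234375 <= 1, Kraft's inequality IS satisfied.
A prefix code with these lengths CAN exist.

Kraft sum = 0.0234375. Satisfied.


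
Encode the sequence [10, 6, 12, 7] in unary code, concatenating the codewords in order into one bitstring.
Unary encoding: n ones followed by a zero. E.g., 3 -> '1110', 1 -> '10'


Encode each number as n ones followed by a terminating 0:
  10 -> 11111111110 (11 bits)
  6 -> 1111110 (7 bits)
  12 -> 1111111111110 (13 bits)
  7 -> 11111110 (8 bits)
Total length = 11 + 7 + 13 + 8 = 39 bits.

Unary([10, 6, 12, 7]) = 111111111101111110111111111111011111110 (39 bits)


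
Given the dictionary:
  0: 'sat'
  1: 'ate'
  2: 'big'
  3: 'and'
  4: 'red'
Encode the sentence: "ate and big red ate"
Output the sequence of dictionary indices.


Look up each word in the dictionary:
  'ate' -> 1
  'and' -> 3
  'big' -> 2
  'red' -> 4
  'ate' -> 1

Encoded: [1, 3, 2, 4, 1]


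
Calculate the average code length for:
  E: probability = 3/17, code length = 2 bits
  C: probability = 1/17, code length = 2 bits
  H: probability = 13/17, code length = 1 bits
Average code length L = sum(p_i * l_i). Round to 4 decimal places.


Weighted contributions p_i * l_i:
  E: (3/17) * 2 = 6/17
  C: (1/17) * 2 = 2/17
  H: (13/17) * 1 = 13/17
Sum = (6 + 2 + 13)/17 = 21/17

L = 21/17 = 1.2353 bits/symbol


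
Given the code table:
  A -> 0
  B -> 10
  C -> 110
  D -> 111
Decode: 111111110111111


Decoding:
111 -> D
111 -> D
110 -> C
111 -> D
111 -> D


Result: DDCDD


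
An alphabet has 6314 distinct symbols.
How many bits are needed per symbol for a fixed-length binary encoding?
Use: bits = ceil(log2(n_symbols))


log2(6314) = 12.6243
Bracket: 2^12 = 4096 < 6314 <= 2^13 = 8192
So ceil(log2(6314)) = 13

bits = ceil(log2(6314)) = ceil(12.6243) = 13 bits


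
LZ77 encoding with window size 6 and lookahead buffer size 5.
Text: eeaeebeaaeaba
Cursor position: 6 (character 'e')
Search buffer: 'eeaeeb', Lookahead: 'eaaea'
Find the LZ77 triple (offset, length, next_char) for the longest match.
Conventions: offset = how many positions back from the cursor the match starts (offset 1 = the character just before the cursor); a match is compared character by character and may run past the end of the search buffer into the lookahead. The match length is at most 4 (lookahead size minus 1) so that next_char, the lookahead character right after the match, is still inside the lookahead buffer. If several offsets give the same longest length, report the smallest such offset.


Try each offset into the search buffer:
  offset=1 (pos 5, char 'b'): match length 0
  offset=2 (pos 4, char 'e'): match length 1
  offset=3 (pos 3, char 'e'): match length 1
  offset=4 (pos 2, char 'a'): match length 0
  offset=5 (pos 1, char 'e'): match length 2
  offset=6 (pos 0, char 'e'): match length 1
Longest match has length 2 at offset 5.
next_char = character at position 6 + 2 = 8 -> 'a'

Best match: offset=5, length=2 (matching 'ea' starting at position 1)
LZ77 triple: (5, 2, 'a')


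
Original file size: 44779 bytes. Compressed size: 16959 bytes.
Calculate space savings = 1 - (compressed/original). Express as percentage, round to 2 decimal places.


ratio = compressed/original = 16959/44779 = 0.378727
savings = 1 - ratio = 1 - 0.378727 = 0.621273
as a percentage: 0.621273 * 100 = 62.13%

Space savings = 1 - 16959/44779 = 62.13%


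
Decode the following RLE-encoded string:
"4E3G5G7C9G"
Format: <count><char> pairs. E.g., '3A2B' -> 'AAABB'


Expanding each <count><char> pair:
  4E -> 'EEEE'
  3G -> 'GGG'
  5G -> 'GGGGG'
  7C -> 'CCCCCCC'
  9G -> 'GGGGGGGGG'

Decoded = EEEEGGGGGGGGCCCCCCCGGGGGGGGG


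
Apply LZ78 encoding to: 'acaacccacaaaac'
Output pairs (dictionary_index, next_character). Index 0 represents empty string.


LZ78 encoding steps:
Dictionary: {0: ''}
Step 1: w='' (idx 0), next='a' -> output (0, 'a'), add 'a' as idx 1
Step 2: w='' (idx 0), next='c' -> output (0, 'c'), add 'c' as idx 2
Step 3: w='a' (idx 1), next='a' -> output (1, 'a'), add 'aa' as idx 3
Step 4: w='c' (idx 2), next='c' -> output (2, 'c'), add 'cc' as idx 4
Step 5: w='c' (idx 2), next='a' -> output (2, 'a'), add 'ca' as idx 5
Step 6: w='ca' (idx 5), next='a' -> output (5, 'a'), add 'caa' as idx 6
Step 7: w='aa' (idx 3), next='c' -> output (3, 'c'), add 'aac' as idx 7


Encoded: [(0, 'a'), (0, 'c'), (1, 'a'), (2, 'c'), (2, 'a'), (5, 'a'), (3, 'c')]


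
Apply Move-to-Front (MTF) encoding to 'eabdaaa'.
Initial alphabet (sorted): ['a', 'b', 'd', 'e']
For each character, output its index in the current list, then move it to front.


MTF encoding:
'e': index 3 in ['a', 'b', 'd', 'e'] -> ['e', 'a', 'b', 'd']
'a': index 1 in ['e', 'a', 'b', 'd'] -> ['a', 'e', 'b', 'd']
'b': index 2 in ['a', 'e', 'b', 'd'] -> ['b', 'a', 'e', 'd']
'd': index 3 in ['b', 'a', 'e', 'd'] -> ['d', 'b', 'a', 'e']
'a': index 2 in ['d', 'b', 'a', 'e'] -> ['a', 'd', 'b', 'e']
'a': index 0 in ['a', 'd', 'b', 'e'] -> ['a', 'd', 'b', 'e']
'a': index 0 in ['a', 'd', 'b', 'e'] -> ['a', 'd', 'b', 'e']


Output: [3, 1, 2, 3, 2, 0, 0]


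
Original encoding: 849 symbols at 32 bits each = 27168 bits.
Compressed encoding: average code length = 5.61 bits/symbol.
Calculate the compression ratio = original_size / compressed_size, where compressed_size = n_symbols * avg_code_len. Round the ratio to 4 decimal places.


original_size = n_symbols * orig_bits = 849 * 32 = 27168 bits
compressed_size = n_symbols * avg_code_len = 849 * 5.61 = 4762.89 bits
ratio = original_size / compressed_size = 27168 / 4762.89 = 5.7041

Compression ratio = 5.7041


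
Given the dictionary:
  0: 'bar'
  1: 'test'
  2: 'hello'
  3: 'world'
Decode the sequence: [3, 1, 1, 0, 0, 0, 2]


Look up each index in the dictionary:
  3 -> 'world'
  1 -> 'test'
  1 -> 'test'
  0 -> 'bar'
  0 -> 'bar'
  0 -> 'bar'
  2 -> 'hello'

Decoded: "world test test bar bar bar hello"


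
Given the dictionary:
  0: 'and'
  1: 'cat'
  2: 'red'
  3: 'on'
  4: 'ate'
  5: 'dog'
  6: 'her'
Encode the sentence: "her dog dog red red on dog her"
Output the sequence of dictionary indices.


Look up each word in the dictionary:
  'her' -> 6
  'dog' -> 5
  'dog' -> 5
  'red' -> 2
  'red' -> 2
  'on' -> 3
  'dog' -> 5
  'her' -> 6

Encoded: [6, 5, 5, 2, 2, 3, 5, 6]


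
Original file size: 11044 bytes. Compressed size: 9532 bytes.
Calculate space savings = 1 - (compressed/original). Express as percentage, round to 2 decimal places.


ratio = compressed/original = 9532/11044 = 0.863093
savings = 1 - ratio = 1 - 0.863093 = 0.136907
as a percentage: 0.136907 * 100 = 13.69%

Space savings = 1 - 9532/11044 = 13.69%


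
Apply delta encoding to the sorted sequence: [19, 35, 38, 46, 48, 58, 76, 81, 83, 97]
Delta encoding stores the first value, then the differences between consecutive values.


First value: 19
Deltas:
  35 - 19 = 16
  38 - 35 = 3
  46 - 38 = 8
  48 - 46 = 2
  58 - 48 = 10
  76 - 58 = 18
  81 - 76 = 5
  83 - 81 = 2
  97 - 83 = 14


Delta encoded: [19, 16, 3, 8, 2, 10, 18, 5, 2, 14]


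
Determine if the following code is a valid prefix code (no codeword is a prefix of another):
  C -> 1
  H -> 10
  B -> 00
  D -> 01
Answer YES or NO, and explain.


Checking each pair (does one codeword prefix another?):
  C='1' vs H='10': prefix -- VIOLATION

NO -- this is NOT a valid prefix code. C (1) is a prefix of H (10).


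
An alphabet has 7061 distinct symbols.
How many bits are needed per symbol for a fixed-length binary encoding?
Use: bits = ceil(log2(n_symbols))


log2(7061) = 12.7857
Bracket: 2^12 = 4096 < 7061 <= 2^13 = 8192
So ceil(log2(7061)) = 13

bits = ceil(log2(7061)) = ceil(12.7857) = 13 bits


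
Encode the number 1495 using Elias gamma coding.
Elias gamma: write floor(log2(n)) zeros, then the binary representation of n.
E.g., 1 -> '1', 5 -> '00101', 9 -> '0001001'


num_bits = floor(log2(1495)) + 1 = 11
leading_zeros = num_bits - 1 = 10
binary(1495) = 10111010111

Elias gamma(1495) = '0000000000' + '10111010111' = 000000000010111010111 (21 bits)


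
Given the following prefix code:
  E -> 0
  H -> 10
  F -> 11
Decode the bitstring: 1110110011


Decoding step by step:
Bits 11 -> F
Bits 10 -> H
Bits 11 -> F
Bits 0 -> E
Bits 0 -> E
Bits 11 -> F


Decoded message: FHFEEF


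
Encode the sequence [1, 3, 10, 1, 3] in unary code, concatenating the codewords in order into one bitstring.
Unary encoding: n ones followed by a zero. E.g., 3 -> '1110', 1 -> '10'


Encode each number as n ones followed by a terminating 0:
  1 -> 10 (2 bits)
  3 -> 1110 (4 bits)
  10 -> 11111111110 (11 bits)
  1 -> 10 (2 bits)
  3 -> 1110 (4 bits)
Total length = 2 + 4 + 11 + 2 + 4 = 23 bits.

Unary([1, 3, 10, 1, 3]) = 10111011111111110101110 (23 bits)


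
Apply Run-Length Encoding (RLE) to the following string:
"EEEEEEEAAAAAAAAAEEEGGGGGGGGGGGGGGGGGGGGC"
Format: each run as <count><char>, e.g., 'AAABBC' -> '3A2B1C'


Scanning runs left to right:
  i=0: run of 'E' x 7 -> '7E'
  i=7: run of 'A' x 9 -> '9A'
  i=16: run of 'E' x 3 -> '3E'
  i=19: run of 'G' x 20 -> '20G'
  i=39: run of 'C' x 1 -> '1C'

RLE = 7E9A3E20G1C


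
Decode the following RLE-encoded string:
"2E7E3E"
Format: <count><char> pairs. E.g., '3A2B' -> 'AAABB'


Expanding each <count><char> pair:
  2E -> 'EE'
  7E -> 'EEEEEEE'
  3E -> 'EEE'

Decoded = EEEEEEEEEEEE


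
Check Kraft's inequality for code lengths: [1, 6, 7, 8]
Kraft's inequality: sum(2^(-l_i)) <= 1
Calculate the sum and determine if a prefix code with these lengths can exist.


Sum = 2^(-1) + 2^(-6) + 2^(-7) + 2^(-8)
    = 0.5 + 0.015625 + 0.0078125 + 0.00390625
    = 135/256 = 0.52734375
Since 0.52734375 <= 1, Kraft's inequality IS satisfied.
A prefix code with these lengths CAN exist.

Kraft sum = 0.52734375. Satisfied.


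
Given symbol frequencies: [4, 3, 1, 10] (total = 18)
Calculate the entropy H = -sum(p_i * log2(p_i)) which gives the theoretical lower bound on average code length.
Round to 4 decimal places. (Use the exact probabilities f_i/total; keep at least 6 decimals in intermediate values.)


Per-symbol terms -p_i * log2(p_i) with p_i = f_i/18:
  p = 4/18 = 0.222222: log2(p) = -2.169925, -p*log2(p) = 0.482206
  p = 3/18 = 0.166667: log2(p) = -2.584963, -p*log2(p) = 0.430827
  p = 1/18 = 0.055556: log2(p) = -4.169925, -p*log2(p) = 0.231663
  p = 10/18 = 0.555556: log2(p) = -0.847997, -p*log2(p) = 0.471109
H = 0.482206 + 0.430827 + 0.231663 + 0.471109 = 1.615805

H = 1.6158 bits/symbol


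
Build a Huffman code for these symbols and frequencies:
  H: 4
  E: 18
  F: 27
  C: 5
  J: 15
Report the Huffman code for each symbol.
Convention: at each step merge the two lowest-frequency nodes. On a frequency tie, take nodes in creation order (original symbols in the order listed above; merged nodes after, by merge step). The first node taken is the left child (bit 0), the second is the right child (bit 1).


Huffman tree construction:
Step 1: Merge H(4) + C(5) = 9
Step 2: Merge (H+C)(9) + J(15) = 24
Step 3: Merge E(18) + ((H+C)+J)(24) = 42
Step 4: Merge F(27) + (E+((H+C)+J))(42) = 69
Read each symbol's code off the tree from the root (left child = 0, right child = 1).

Codes:
  H: 1100 (length 4)
  E: 10 (length 2)
  F: 0 (length 1)
  C: 1101 (length 4)
  J: 111 (length 3)
Average code length: 144/69 = 2.0870 bits/symbol


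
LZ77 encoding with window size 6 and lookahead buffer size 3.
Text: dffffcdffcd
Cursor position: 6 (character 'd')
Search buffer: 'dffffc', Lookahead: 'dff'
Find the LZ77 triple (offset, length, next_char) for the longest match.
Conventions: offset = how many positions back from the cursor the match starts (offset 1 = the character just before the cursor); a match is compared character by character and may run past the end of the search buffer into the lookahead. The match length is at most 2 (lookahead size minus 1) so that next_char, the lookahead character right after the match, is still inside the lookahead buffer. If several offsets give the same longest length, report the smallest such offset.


Try each offset into the search buffer:
  offset=1 (pos 5, char 'c'): match length 0
  offset=2 (pos 4, char 'f'): match length 0
  offset=3 (pos 3, char 'f'): match length 0
  offset=4 (pos 2, char 'f'): match length 0
  offset=5 (pos 1, char 'f'): match length 0
  offset=6 (pos 0, char 'd'): match length 2
Longest match has length 2 at offset 6.
next_char = character at position 6 + 2 = 8 -> 'f'

Best match: offset=6, length=2 (matching 'df' starting at position 0)
LZ77 triple: (6, 2, 'f')


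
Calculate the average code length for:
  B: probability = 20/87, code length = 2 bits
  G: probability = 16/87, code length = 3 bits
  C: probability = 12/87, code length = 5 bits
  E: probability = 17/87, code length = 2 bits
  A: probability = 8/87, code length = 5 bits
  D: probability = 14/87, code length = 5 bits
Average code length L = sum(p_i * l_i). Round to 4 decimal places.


Weighted contributions p_i * l_i:
  B: (20/87) * 2 = 40/87
  G: (16/87) * 3 = 48/87
  C: (12/87) * 5 = 60/87
  E: (17/87) * 2 = 34/87
  A: (8/87) * 5 = 40/87
  D: (14/87) * 5 = 70/87
Sum = (40 + 48 + 60 + 34 + 40 + 70)/87 = 292/87

L = 292/87 = 3.3563 bits/symbol


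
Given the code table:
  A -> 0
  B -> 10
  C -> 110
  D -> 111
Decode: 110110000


Decoding:
110 -> C
110 -> C
0 -> A
0 -> A
0 -> A


Result: CCAAA


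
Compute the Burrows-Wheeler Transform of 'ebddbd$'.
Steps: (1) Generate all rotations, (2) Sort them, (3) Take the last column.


Rotations (sorted):
  0: $ebddbd -> last char: d
  1: bd$ebdd -> last char: d
  2: bddbd$e -> last char: e
  3: d$ebddb -> last char: b
  4: dbd$ebd -> last char: d
  5: ddbd$eb -> last char: b
  6: ebddbd$ -> last char: $


BWT = ddebdb$


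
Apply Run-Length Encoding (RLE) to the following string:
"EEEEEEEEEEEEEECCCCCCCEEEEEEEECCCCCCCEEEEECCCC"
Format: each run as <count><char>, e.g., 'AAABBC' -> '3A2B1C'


Scanning runs left to right:
  i=0: run of 'E' x 14 -> '14E'
  i=14: run of 'C' x 7 -> '7C'
  i=21: run of 'E' x 8 -> '8E'
  i=29: run of 'C' x 7 -> '7C'
  i=36: run of 'E' x 5 -> '5E'
  i=41: run of 'C' x 4 -> '4C'

RLE = 14E7C8E7C5E4C


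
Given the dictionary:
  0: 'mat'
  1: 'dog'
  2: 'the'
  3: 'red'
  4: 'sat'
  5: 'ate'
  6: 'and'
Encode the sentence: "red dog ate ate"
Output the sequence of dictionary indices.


Look up each word in the dictionary:
  'red' -> 3
  'dog' -> 1
  'ate' -> 5
  'ate' -> 5

Encoded: [3, 1, 5, 5]


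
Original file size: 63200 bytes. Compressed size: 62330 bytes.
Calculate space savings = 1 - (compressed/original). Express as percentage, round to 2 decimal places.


ratio = compressed/original = 62330/63200 = 0.986234
savings = 1 - ratio = 1 - 0.986234 = 0.013766
as a percentage: 0.013766 * 100 = 1.38%

Space savings = 1 - 62330/63200 = 1.38%


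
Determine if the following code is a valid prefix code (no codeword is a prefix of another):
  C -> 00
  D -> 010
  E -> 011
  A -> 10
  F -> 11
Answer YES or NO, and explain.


Checking each pair (does one codeword prefix another?):
  C='00' vs D='010': no prefix
  C='00' vs E='011': no prefix
  C='00' vs A='10': no prefix
  C='00' vs F='11': no prefix
  D='010' vs C='00': no prefix
  D='010' vs E='011': no prefix
  D='010' vs A='10': no prefix
  D='010' vs F='11': no prefix
  E='011' vs C='00': no prefix
  E='011' vs D='010': no prefix
  E='011' vs A='10': no prefix
  E='011' vs F='11': no prefix
  A='10' vs C='00': no prefix
  A='10' vs D='010': no prefix
  A='10' vs E='011': no prefix
  A='10' vs F='11': no prefix
  F='11' vs C='00': no prefix
  F='11' vs D='010': no prefix
  F='11' vs E='011': no prefix
  F='11' vs A='10': no prefix
No violation found over all pairs.

YES -- this is a valid prefix code. No codeword is a prefix of any other codeword.
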